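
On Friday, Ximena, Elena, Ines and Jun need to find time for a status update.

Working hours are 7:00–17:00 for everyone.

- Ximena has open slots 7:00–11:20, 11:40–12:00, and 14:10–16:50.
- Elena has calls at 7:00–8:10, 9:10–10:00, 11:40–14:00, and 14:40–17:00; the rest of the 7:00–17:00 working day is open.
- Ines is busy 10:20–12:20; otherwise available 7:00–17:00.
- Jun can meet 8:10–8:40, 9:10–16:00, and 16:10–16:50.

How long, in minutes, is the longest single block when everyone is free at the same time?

30 minutes

Elena free within 07:00–17:00: 08:10–09:10, 10:00–11:40, 14:00–14:40.
Ines free within 07:00–17:00: 07:00–10:20, 12:20–17:00.
Ximena ∩ Elena: 08:10–09:10, 10:00–11:20, 14:10–14:40.
Ximena ∩ Elena ∩ Ines: 08:10–09:10, 10:00–10:20, 14:10–14:40.
Ximena ∩ Elena ∩ Ines ∩ Jun: 08:10–08:40, 10:00–10:20, 14:10–14:40.
Common window lengths: 30, 20, 30 min; longest is 30.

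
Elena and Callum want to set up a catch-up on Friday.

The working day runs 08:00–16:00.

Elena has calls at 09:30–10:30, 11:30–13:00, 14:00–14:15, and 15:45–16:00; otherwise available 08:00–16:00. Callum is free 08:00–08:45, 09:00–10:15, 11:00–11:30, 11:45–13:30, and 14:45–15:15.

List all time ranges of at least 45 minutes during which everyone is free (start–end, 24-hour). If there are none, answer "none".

08:00–08:45

Elena free within 08:00–16:00: 08:00–09:30, 10:30–11:30, 13:00–14:00, 14:15–15:45.
Elena ∩ Callum: 08:00–08:45, 09:00–09:30, 11:00–11:30, 13:00–13:30, 14:45–15:15.
Windows ≥ 45 min: 08:00–08:45.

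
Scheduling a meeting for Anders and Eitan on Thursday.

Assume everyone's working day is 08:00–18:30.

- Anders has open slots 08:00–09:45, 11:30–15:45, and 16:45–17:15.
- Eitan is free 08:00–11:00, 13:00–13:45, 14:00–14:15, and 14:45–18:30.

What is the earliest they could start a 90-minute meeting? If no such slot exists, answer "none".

Anders ∩ Eitan: 08:00–09:45, 13:00–13:45, 14:00–14:15, 14:45–15:45, 16:45–17:15.
Windows ≥ 90 min: 08:00–09:45.
Earliest such window starts at 08:00.

08:00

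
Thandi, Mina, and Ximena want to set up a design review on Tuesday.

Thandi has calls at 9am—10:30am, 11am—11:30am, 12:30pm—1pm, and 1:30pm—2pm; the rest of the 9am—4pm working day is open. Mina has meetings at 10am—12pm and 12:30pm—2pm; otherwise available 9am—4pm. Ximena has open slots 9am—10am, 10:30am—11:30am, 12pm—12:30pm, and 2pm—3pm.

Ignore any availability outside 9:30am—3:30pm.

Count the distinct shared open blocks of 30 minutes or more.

Thandi free within 09:00–16:00: 10:30–11:00, 11:30–12:30, 13:00–13:30, 14:00–16:00.
Mina free within 09:00–16:00: 09:00–10:00, 12:00–12:30, 14:00–16:00.
Thandi ∩ Mina: 12:00–12:30, 14:00–16:00.
Thandi ∩ Mina ∩ Ximena: 12:00–12:30, 14:00–15:00.
Restricted to 09:30–15:30: 12:00–12:30, 14:00–15:00.
Windows ≥ 30 min: 12:00–12:30, 14:00–15:00.
That's 2 windows.

2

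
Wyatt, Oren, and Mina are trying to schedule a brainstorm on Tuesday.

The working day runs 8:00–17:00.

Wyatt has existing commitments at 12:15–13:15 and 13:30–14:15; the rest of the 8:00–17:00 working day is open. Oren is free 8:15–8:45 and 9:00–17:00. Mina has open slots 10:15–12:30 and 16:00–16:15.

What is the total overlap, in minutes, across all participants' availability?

Wyatt free within 08:00–17:00: 08:00–12:15, 13:15–13:30, 14:15–17:00.
Wyatt ∩ Oren: 08:15–08:45, 09:00–12:15, 13:15–13:30, 14:15–17:00.
Wyatt ∩ Oren ∩ Mina: 10:15–12:15, 16:00–16:15.
Total common minutes: 120 + 15 = 135.

135 minutes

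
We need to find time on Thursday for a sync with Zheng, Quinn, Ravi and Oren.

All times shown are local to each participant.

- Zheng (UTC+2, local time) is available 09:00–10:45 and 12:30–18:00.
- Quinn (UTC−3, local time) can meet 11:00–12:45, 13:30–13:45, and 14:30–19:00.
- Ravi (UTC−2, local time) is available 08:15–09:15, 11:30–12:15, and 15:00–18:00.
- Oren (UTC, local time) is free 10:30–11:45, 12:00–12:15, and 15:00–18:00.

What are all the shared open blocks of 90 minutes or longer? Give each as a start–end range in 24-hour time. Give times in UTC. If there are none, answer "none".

Zheng → UTC: 07:00–08:45, 10:30–16:00.
Quinn → UTC: 14:00–15:45, 16:30–16:45, 17:30–22:00.
Ravi → UTC: 10:15–11:15, 13:30–14:15, 17:00–20:00.
Oren → UTC: 10:30–11:45, 12:00–12:15, 15:00–18:00.
Zheng ∩ Quinn: 14:00–15:45.
Zheng ∩ Quinn ∩ Ravi: 14:00–14:15.
Zheng ∩ Quinn ∩ Ravi ∩ Oren: (none).
Windows ≥ 90 min: (none).

none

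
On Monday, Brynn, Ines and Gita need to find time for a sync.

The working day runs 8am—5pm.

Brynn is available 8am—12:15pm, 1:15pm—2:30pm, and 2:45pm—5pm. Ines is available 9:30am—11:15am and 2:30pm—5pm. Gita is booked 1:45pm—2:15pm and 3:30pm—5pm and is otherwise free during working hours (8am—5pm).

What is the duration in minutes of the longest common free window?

105 minutes

Gita free within 08:00–17:00: 08:00–13:45, 14:15–15:30.
Brynn ∩ Ines: 09:30–11:15, 14:45–17:00.
Brynn ∩ Ines ∩ Gita: 09:30–11:15, 14:45–15:30.
Common window lengths: 105, 45 min; longest is 105.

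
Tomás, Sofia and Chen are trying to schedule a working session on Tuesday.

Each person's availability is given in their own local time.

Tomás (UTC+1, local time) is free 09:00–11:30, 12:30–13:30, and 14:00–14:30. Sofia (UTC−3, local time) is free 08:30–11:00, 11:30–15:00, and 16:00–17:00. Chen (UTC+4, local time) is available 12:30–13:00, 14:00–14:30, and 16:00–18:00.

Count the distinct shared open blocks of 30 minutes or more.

Tomás → UTC: 08:00–10:30, 11:30–12:30, 13:00–13:30.
Sofia → UTC: 11:30–14:00, 14:30–18:00, 19:00–20:00.
Chen → UTC: 08:30–09:00, 10:00–10:30, 12:00–14:00.
Tomás ∩ Sofia: 11:30–12:30, 13:00–13:30.
Tomás ∩ Sofia ∩ Chen: 12:00–12:30, 13:00–13:30.
Windows ≥ 30 min: 12:00–12:30, 13:00–13:30.
That's 2 windows.

2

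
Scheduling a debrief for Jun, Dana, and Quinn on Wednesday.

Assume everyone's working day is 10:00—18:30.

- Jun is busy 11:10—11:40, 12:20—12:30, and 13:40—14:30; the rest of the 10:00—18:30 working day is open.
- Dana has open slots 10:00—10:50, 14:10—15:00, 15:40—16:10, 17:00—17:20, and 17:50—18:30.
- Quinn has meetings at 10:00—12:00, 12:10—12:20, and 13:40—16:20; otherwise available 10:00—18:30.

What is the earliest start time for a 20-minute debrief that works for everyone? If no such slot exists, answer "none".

17:00

Jun free within 10:00–18:30: 10:00–11:10, 11:40–12:20, 12:30–13:40, 14:30–18:30.
Quinn free within 10:00–18:30: 12:00–12:10, 12:20–13:40, 16:20–18:30.
Jun ∩ Dana: 10:00–10:50, 14:30–15:00, 15:40–16:10, 17:00–17:20, 17:50–18:30.
Jun ∩ Dana ∩ Quinn: 17:00–17:20, 17:50–18:30.
Windows ≥ 20 min: 17:00–17:20, 17:50–18:30.
Earliest such window starts at 17:00.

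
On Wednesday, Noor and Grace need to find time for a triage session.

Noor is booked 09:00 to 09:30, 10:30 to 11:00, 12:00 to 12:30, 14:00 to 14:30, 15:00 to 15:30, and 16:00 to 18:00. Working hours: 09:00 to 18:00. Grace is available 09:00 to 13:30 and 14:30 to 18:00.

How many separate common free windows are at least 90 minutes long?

Noor free within 09:00–18:00: 09:30–10:30, 11:00–12:00, 12:30–14:00, 14:30–15:00, 15:30–16:00.
Noor ∩ Grace: 09:30–10:30, 11:00–12:00, 12:30–13:30, 14:30–15:00, 15:30–16:00.
Windows ≥ 90 min: (none).
That's 0 windows.

0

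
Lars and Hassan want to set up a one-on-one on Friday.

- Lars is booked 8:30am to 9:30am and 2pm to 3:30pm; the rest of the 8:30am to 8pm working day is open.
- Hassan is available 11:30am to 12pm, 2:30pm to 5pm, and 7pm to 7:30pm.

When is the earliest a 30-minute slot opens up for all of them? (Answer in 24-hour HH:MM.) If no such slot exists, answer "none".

Lars free within 08:30–20:00: 09:30–14:00, 15:30–20:00.
Lars ∩ Hassan: 11:30–12:00, 15:30–17:00, 19:00–19:30.
Windows ≥ 30 min: 11:30–12:00, 15:30–17:00, 19:00–19:30.
Earliest such window starts at 11:30.

11:30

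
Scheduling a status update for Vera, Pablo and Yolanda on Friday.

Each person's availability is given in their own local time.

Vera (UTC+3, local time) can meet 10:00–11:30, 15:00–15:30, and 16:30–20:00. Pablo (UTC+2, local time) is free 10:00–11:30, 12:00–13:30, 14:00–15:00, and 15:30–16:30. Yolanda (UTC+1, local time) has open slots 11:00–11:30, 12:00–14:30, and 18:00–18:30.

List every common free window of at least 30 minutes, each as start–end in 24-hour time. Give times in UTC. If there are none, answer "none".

12:00–12:30

Vera → UTC: 07:00–08:30, 12:00–12:30, 13:30–17:00.
Pablo → UTC: 08:00–09:30, 10:00–11:30, 12:00–13:00, 13:30–14:30.
Yolanda → UTC: 10:00–10:30, 11:00–13:30, 17:00–17:30.
Vera ∩ Pablo: 08:00–08:30, 12:00–12:30, 13:30–14:30.
Vera ∩ Pablo ∩ Yolanda: 12:00–12:30.
Windows ≥ 30 min: 12:00–12:30.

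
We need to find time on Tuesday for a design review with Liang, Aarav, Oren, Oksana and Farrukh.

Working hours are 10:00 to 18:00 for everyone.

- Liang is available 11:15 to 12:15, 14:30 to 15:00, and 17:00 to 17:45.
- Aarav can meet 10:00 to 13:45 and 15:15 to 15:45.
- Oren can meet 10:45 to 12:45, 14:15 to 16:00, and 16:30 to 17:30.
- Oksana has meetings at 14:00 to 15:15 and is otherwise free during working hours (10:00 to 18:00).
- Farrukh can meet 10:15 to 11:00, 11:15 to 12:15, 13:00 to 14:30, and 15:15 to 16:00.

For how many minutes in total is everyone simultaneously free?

Oksana free within 10:00–18:00: 10:00–14:00, 15:15–18:00.
Liang ∩ Aarav: 11:15–12:15.
Liang ∩ Aarav ∩ Oren: 11:15–12:15.
Liang ∩ Aarav ∩ Oren ∩ Oksana: 11:15–12:15.
Liang ∩ Aarav ∩ Oren ∩ Oksana ∩ Farrukh: 11:15–12:15.
Total common minutes: 60.

60 minutes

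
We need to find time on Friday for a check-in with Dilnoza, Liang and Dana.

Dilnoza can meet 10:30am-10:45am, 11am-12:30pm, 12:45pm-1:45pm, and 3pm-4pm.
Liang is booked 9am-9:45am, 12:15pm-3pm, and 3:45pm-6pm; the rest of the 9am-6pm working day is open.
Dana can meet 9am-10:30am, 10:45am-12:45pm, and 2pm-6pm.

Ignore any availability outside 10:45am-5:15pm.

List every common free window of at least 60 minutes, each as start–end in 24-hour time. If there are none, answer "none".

11:00–12:15

Liang free within 09:00–18:00: 09:45–12:15, 15:00–15:45.
Dilnoza ∩ Liang: 10:30–10:45, 11:00–12:15, 15:00–15:45.
Dilnoza ∩ Liang ∩ Dana: 11:00–12:15, 15:00–15:45.
Restricted to 10:45–17:15: 11:00–12:15, 15:00–15:45.
Windows ≥ 60 min: 11:00–12:15.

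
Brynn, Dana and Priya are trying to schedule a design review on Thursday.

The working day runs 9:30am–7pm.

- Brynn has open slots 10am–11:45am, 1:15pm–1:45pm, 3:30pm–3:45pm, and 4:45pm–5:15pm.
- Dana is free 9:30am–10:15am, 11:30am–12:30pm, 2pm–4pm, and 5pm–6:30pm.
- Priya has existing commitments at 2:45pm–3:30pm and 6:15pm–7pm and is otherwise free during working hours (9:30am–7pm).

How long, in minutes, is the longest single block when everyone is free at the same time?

Priya free within 09:30–19:00: 09:30–14:45, 15:30–18:15.
Brynn ∩ Dana: 10:00–10:15, 11:30–11:45, 15:30–15:45, 17:00–17:15.
Brynn ∩ Dana ∩ Priya: 10:00–10:15, 11:30–11:45, 15:30–15:45, 17:00–17:15.
Common window lengths: 15, 15, 15, 15 min; longest is 15.

15 minutes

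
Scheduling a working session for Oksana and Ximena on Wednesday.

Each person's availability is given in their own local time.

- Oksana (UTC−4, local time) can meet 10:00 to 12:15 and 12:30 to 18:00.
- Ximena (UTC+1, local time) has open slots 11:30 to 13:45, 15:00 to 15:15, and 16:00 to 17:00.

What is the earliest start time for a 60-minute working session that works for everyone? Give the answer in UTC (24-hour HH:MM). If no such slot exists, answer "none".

15:00

Oksana → UTC: 14:00–16:15, 16:30–22:00.
Ximena → UTC: 10:30–12:45, 14:00–14:15, 15:00–16:00.
Oksana ∩ Ximena: 14:00–14:15, 15:00–16:00.
Windows ≥ 60 min: 15:00–16:00.
Earliest such window starts at 15:00.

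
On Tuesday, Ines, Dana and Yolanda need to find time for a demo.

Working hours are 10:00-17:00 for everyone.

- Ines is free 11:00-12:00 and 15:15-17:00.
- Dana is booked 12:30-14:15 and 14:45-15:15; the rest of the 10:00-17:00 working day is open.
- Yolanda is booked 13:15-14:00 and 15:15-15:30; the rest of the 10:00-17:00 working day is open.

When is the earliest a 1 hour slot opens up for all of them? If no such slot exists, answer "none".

11:00

Dana free within 10:00–17:00: 10:00–12:30, 14:15–14:45, 15:15–17:00.
Yolanda free within 10:00–17:00: 10:00–13:15, 14:00–15:15, 15:30–17:00.
Ines ∩ Dana: 11:00–12:00, 15:15–17:00.
Ines ∩ Dana ∩ Yolanda: 11:00–12:00, 15:30–17:00.
Windows ≥ 60 min: 11:00–12:00, 15:30–17:00.
Earliest such window starts at 11:00.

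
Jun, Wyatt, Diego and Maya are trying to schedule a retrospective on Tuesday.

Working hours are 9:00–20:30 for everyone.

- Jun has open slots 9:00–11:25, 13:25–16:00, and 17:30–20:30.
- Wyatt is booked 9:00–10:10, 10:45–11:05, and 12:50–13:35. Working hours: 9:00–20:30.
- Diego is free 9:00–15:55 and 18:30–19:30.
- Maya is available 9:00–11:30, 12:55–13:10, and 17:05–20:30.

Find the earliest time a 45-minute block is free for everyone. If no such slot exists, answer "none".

18:30

Wyatt free within 09:00–20:30: 10:10–10:45, 11:05–12:50, 13:35–20:30.
Jun ∩ Wyatt: 10:10–10:45, 11:05–11:25, 13:35–16:00, 17:30–20:30.
Jun ∩ Wyatt ∩ Diego: 10:10–10:45, 11:05–11:25, 13:35–15:55, 18:30–19:30.
Jun ∩ Wyatt ∩ Diego ∩ Maya: 10:10–10:45, 11:05–11:25, 18:30–19:30.
Windows ≥ 45 min: 18:30–19:30.
Earliest such window starts at 18:30.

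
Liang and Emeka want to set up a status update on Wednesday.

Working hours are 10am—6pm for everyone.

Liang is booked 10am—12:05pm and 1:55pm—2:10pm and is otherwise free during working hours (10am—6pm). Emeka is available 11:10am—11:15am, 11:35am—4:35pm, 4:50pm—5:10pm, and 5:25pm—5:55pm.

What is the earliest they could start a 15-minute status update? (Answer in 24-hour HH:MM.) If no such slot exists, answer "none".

12:05

Liang free within 10:00–18:00: 12:05–13:55, 14:10–18:00.
Liang ∩ Emeka: 12:05–13:55, 14:10–16:35, 16:50–17:10, 17:25–17:55.
Windows ≥ 15 min: 12:05–13:55, 14:10–16:35, 16:50–17:10, 17:25–17:55.
Earliest such window starts at 12:05.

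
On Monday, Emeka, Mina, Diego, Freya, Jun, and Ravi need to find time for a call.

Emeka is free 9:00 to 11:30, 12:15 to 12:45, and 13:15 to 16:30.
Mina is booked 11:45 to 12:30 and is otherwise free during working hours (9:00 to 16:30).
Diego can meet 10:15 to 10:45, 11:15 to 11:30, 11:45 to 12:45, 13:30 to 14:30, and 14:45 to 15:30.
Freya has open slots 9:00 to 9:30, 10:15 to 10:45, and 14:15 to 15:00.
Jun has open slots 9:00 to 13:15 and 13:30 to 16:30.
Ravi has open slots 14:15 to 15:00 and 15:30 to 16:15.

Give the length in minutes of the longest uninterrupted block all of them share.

Mina free within 09:00–16:30: 09:00–11:45, 12:30–16:30.
Emeka ∩ Mina: 09:00–11:30, 12:30–12:45, 13:15–16:30.
Emeka ∩ Mina ∩ Diego: 10:15–10:45, 11:15–11:30, 12:30–12:45, 13:30–14:30, 14:45–15:30.
Emeka ∩ Mina ∩ Diego ∩ Freya: 10:15–10:45, 14:15–14:30, 14:45–15:00.
Emeka ∩ Mina ∩ Diego ∩ Freya ∩ Jun: 10:15–10:45, 14:15–14:30, 14:45–15:00.
Emeka ∩ Mina ∩ Diego ∩ Freya ∩ Jun ∩ Ravi: 14:15–14:30, 14:45–15:00.
Common window lengths: 15, 15 min; longest is 15.

15 minutes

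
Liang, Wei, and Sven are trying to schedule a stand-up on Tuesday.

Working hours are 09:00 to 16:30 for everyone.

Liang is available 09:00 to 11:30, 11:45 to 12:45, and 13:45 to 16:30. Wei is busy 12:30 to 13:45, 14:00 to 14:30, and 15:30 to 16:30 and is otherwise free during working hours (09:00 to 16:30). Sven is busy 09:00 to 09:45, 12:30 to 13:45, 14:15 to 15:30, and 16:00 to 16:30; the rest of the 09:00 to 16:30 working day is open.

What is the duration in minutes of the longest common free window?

Wei free within 09:00–16:30: 09:00–12:30, 13:45–14:00, 14:30–15:30.
Sven free within 09:00–16:30: 09:45–12:30, 13:45–14:15, 15:30–16:00.
Liang ∩ Wei: 09:00–11:30, 11:45–12:30, 13:45–14:00, 14:30–15:30.
Liang ∩ Wei ∩ Sven: 09:45–11:30, 11:45–12:30, 13:45–14:00.
Common window lengths: 105, 45, 15 min; longest is 105.

105 minutes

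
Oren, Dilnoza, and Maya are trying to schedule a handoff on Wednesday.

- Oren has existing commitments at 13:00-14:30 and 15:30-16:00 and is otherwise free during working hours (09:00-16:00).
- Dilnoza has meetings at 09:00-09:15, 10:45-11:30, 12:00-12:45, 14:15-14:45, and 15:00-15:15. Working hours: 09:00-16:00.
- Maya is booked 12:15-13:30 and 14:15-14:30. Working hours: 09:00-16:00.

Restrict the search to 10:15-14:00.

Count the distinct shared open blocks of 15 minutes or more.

2

Oren free within 09:00–16:00: 09:00–13:00, 14:30–15:30.
Dilnoza free within 09:00–16:00: 09:15–10:45, 11:30–12:00, 12:45–14:15, 14:45–15:00, 15:15–16:00.
Maya free within 09:00–16:00: 09:00–12:15, 13:30–14:15, 14:30–16:00.
Oren ∩ Dilnoza: 09:15–10:45, 11:30–12:00, 12:45–13:00, 14:45–15:00, 15:15–15:30.
Oren ∩ Dilnoza ∩ Maya: 09:15–10:45, 11:30–12:00, 14:45–15:00, 15:15–15:30.
Restricted to 10:15–14:00: 10:15–10:45, 11:30–12:00.
Windows ≥ 15 min: 10:15–10:45, 11:30–12:00.
That's 2 windows.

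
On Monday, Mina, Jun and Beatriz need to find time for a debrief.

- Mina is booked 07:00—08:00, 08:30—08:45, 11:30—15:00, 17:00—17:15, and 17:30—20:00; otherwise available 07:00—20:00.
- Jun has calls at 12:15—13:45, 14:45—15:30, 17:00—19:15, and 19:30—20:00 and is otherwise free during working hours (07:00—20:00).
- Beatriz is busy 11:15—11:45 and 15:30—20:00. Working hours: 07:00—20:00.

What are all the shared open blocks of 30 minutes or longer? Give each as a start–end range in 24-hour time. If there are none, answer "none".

08:00–08:30, 08:45–11:15

Mina free within 07:00–20:00: 08:00–08:30, 08:45–11:30, 15:00–17:00, 17:15–17:30.
Jun free within 07:00–20:00: 07:00–12:15, 13:45–14:45, 15:30–17:00, 19:15–19:30.
Beatriz free within 07:00–20:00: 07:00–11:15, 11:45–15:30.
Mina ∩ Jun: 08:00–08:30, 08:45–11:30, 15:30–17:00.
Mina ∩ Jun ∩ Beatriz: 08:00–08:30, 08:45–11:15.
Windows ≥ 30 min: 08:00–08:30, 08:45–11:15.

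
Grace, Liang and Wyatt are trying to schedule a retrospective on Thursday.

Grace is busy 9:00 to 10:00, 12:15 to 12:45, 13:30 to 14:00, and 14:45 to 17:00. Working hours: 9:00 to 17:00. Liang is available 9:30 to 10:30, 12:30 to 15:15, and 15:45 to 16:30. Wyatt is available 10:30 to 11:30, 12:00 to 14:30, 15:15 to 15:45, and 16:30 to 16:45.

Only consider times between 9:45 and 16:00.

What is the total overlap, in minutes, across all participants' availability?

75 minutes

Grace free within 09:00–17:00: 10:00–12:15, 12:45–13:30, 14:00–14:45.
Grace ∩ Liang: 10:00–10:30, 12:45–13:30, 14:00–14:45.
Grace ∩ Liang ∩ Wyatt: 12:45–13:30, 14:00–14:30.
Restricted to 09:45–16:00: 12:45–13:30, 14:00–14:30.
Total common minutes: 45 + 30 = 75.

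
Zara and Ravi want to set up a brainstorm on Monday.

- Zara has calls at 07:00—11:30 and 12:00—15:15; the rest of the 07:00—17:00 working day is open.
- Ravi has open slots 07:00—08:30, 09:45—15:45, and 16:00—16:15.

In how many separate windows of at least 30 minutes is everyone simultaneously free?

2

Zara free within 07:00–17:00: 11:30–12:00, 15:15–17:00.
Zara ∩ Ravi: 11:30–12:00, 15:15–15:45, 16:00–16:15.
Windows ≥ 30 min: 11:30–12:00, 15:15–15:45.
That's 2 windows.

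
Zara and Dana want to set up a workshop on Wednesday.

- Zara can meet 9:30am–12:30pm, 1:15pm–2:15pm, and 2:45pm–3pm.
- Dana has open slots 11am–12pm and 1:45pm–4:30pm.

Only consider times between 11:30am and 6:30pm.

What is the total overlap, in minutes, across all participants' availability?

Zara ∩ Dana: 11:00–12:00, 13:45–14:15, 14:45–15:00.
Restricted to 11:30–18:30: 11:30–12:00, 13:45–14:15, 14:45–15:00.
Total common minutes: 30 + 30 + 15 = 75.

75 minutes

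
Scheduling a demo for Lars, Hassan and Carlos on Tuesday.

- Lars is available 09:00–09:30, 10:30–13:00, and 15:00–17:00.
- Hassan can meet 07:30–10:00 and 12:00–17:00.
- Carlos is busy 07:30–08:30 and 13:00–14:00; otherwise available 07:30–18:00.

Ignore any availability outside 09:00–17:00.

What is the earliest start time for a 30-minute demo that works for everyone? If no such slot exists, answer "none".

Carlos free within 07:30–18:00: 08:30–13:00, 14:00–18:00.
Lars ∩ Hassan: 09:00–09:30, 12:00–13:00, 15:00–17:00.
Lars ∩ Hassan ∩ Carlos: 09:00–09:30, 12:00–13:00, 15:00–17:00.
Restricted to 09:00–17:00: 09:00–09:30, 12:00–13:00, 15:00–17:00.
Windows ≥ 30 min: 09:00–09:30, 12:00–13:00, 15:00–17:00.
Earliest such window starts at 09:00.

09:00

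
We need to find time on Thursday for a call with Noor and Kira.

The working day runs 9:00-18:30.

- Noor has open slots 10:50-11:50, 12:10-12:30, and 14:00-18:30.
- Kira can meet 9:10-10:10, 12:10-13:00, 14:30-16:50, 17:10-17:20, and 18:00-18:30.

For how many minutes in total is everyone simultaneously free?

200 minutes

Noor ∩ Kira: 12:10–12:30, 14:30–16:50, 17:10–17:20, 18:00–18:30.
Total common minutes: 20 + 140 + 10 + 30 = 200.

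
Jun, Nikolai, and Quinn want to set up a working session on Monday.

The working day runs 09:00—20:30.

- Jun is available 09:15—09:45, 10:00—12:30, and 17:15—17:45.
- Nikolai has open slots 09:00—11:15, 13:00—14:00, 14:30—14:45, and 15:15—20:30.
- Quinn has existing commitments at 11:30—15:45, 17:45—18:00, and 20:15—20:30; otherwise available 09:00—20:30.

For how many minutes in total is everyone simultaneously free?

135 minutes

Quinn free within 09:00–20:30: 09:00–11:30, 15:45–17:45, 18:00–20:15.
Jun ∩ Nikolai: 09:15–09:45, 10:00–11:15, 17:15–17:45.
Jun ∩ Nikolai ∩ Quinn: 09:15–09:45, 10:00–11:15, 17:15–17:45.
Total common minutes: 30 + 75 + 30 = 135.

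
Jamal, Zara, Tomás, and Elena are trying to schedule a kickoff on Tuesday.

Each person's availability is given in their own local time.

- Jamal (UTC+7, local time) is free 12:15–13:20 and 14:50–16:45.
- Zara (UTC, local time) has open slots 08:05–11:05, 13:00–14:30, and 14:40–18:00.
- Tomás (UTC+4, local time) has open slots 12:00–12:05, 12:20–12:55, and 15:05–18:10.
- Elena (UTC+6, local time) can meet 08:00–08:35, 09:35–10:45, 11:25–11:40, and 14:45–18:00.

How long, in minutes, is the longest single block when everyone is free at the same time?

Jamal → UTC: 05:15–06:20, 07:50–09:45.
Zara → UTC: 08:05–11:05, 13:00–14:30, 14:40–18:00.
Tomás → UTC: 08:00–08:05, 08:20–08:55, 11:05–14:10.
Elena → UTC: 02:00–02:35, 03:35–04:45, 05:25–05:40, 08:45–12:00.
Jamal ∩ Zara: 08:05–09:45.
Jamal ∩ Zara ∩ Tomás: 08:20–08:55.
Jamal ∩ Zara ∩ Tomás ∩ Elena: 08:45–08:55.
Single common window of 10 minutes.

10 minutes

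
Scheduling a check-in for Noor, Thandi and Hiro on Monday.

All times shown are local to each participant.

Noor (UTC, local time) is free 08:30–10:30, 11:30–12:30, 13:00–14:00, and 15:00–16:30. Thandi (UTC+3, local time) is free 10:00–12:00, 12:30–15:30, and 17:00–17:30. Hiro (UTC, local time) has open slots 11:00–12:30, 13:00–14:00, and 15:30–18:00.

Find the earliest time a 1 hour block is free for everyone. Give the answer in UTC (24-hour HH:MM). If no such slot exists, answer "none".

Noor → UTC: 08:30–10:30, 11:30–12:30, 13:00–14:00, 15:00–16:30.
Thandi → UTC: 07:00–09:00, 09:30–12:30, 14:00–14:30.
Hiro → UTC: 11:00–12:30, 13:00–14:00, 15:30–18:00.
Noor ∩ Thandi: 08:30–09:00, 09:30–10:30, 11:30–12:30.
Noor ∩ Thandi ∩ Hiro: 11:30–12:30.
Windows ≥ 60 min: 11:30–12:30.
Earliest such window starts at 11:30.

11:30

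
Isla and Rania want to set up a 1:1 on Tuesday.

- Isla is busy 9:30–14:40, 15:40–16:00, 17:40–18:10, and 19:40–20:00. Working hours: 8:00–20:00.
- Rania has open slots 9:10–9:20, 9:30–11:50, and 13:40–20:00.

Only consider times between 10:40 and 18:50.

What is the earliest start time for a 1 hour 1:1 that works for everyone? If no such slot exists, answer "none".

Isla free within 08:00–20:00: 08:00–09:30, 14:40–15:40, 16:00–17:40, 18:10–19:40.
Isla ∩ Rania: 09:10–09:20, 14:40–15:40, 16:00–17:40, 18:10–19:40.
Restricted to 10:40–18:50: 14:40–15:40, 16:00–17:40, 18:10–18:50.
Windows ≥ 60 min: 14:40–15:40, 16:00–17:40.
Earliest such window starts at 14:40.

14:40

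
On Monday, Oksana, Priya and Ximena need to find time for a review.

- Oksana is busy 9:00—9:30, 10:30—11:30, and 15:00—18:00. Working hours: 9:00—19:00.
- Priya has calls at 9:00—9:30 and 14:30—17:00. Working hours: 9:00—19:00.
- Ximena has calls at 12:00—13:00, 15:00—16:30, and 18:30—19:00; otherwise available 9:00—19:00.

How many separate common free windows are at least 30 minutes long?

4

Oksana free within 09:00–19:00: 09:30–10:30, 11:30–15:00, 18:00–19:00.
Priya free within 09:00–19:00: 09:30–14:30, 17:00–19:00.
Ximena free within 09:00–19:00: 09:00–12:00, 13:00–15:00, 16:30–18:30.
Oksana ∩ Priya: 09:30–10:30, 11:30–14:30, 18:00–19:00.
Oksana ∩ Priya ∩ Ximena: 09:30–10:30, 11:30–12:00, 13:00–14:30, 18:00–18:30.
Windows ≥ 30 min: 09:30–10:30, 11:30–12:00, 13:00–14:30, 18:00–18:30.
That's 4 windows.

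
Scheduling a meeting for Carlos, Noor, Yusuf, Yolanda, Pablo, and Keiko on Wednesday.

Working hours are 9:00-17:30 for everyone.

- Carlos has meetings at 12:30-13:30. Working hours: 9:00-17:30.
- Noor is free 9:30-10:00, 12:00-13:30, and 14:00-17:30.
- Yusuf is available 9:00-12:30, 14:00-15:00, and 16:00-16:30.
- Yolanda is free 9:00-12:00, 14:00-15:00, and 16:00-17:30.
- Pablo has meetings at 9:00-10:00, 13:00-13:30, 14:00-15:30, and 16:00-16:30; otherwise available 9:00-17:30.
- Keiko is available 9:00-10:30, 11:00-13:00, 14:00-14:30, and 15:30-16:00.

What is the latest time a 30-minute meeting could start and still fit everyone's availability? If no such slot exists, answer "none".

Carlos free within 09:00–17:30: 09:00–12:30, 13:30–17:30.
Pablo free within 09:00–17:30: 10:00–13:00, 13:30–14:00, 15:30–16:00, 16:30–17:30.
Carlos ∩ Noor: 09:30–10:00, 12:00–12:30, 14:00–17:30.
Carlos ∩ Noor ∩ Yusuf: 09:30–10:00, 12:00–12:30, 14:00–15:00, 16:00–16:30.
Carlos ∩ Noor ∩ Yusuf ∩ Yolanda: 09:30–10:00, 14:00–15:00, 16:00–16:30.
Carlos ∩ Noor ∩ Yusuf ∩ Yolanda ∩ Pablo: (none).
Carlos ∩ Noor ∩ Yusuf ∩ Yolanda ∩ Pablo ∩ Keiko: (none).
Windows ≥ 30 min: (none).

none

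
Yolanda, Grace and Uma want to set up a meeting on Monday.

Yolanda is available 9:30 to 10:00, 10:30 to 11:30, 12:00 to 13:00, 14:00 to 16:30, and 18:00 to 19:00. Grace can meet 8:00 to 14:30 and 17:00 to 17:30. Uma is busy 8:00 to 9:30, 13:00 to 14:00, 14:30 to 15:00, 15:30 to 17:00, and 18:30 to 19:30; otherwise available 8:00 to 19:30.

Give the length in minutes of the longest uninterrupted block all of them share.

60 minutes

Uma free within 08:00–19:30: 09:30–13:00, 14:00–14:30, 15:00–15:30, 17:00–18:30.
Yolanda ∩ Grace: 09:30–10:00, 10:30–11:30, 12:00–13:00, 14:00–14:30.
Yolanda ∩ Grace ∩ Uma: 09:30–10:00, 10:30–11:30, 12:00–13:00, 14:00–14:30.
Common window lengths: 30, 60, 60, 30 min; longest is 60.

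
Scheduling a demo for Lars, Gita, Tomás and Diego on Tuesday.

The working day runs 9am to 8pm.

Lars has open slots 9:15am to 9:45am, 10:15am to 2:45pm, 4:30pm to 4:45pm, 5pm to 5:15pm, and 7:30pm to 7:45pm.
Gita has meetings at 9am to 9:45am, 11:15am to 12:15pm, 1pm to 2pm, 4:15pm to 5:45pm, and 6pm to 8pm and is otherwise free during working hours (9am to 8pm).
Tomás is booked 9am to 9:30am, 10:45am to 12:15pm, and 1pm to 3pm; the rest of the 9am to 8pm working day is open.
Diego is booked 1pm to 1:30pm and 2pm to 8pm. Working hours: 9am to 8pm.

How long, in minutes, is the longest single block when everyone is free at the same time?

Gita free within 09:00–20:00: 09:45–11:15, 12:15–13:00, 14:00–16:15, 17:45–18:00.
Tomás free within 09:00–20:00: 09:30–10:45, 12:15–13:00, 15:00–20:00.
Diego free within 09:00–20:00: 09:00–13:00, 13:30–14:00.
Lars ∩ Gita: 10:15–11:15, 12:15–13:00, 14:00–14:45.
Lars ∩ Gita ∩ Tomás: 10:15–10:45, 12:15–13:00.
Lars ∩ Gita ∩ Tomás ∩ Diego: 10:15–10:45, 12:15–13:00.
Common window lengths: 30, 45 min; longest is 45.

45 minutes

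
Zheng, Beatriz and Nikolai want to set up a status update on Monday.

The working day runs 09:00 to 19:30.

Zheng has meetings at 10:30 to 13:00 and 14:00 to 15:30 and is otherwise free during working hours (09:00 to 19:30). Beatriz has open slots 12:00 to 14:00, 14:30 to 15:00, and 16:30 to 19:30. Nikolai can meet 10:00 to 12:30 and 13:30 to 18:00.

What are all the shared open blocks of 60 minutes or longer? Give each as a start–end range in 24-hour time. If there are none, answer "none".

16:30–18:00

Zheng free within 09:00–19:30: 09:00–10:30, 13:00–14:00, 15:30–19:30.
Zheng ∩ Beatriz: 13:00–14:00, 16:30–19:30.
Zheng ∩ Beatriz ∩ Nikolai: 13:30–14:00, 16:30–18:00.
Windows ≥ 60 min: 16:30–18:00.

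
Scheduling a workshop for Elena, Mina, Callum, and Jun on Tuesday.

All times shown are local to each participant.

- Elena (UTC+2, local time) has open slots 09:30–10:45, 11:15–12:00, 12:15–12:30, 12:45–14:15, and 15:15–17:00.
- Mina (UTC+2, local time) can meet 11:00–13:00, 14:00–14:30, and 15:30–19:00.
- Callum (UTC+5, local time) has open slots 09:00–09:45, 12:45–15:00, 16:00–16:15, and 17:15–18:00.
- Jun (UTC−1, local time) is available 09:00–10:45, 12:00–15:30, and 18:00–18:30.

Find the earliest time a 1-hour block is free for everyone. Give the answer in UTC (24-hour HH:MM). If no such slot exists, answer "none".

none

Elena → UTC: 07:30–08:45, 09:15–10:00, 10:15–10:30, 10:45–12:15, 13:15–15:00.
Mina → UTC: 09:00–11:00, 12:00–12:30, 13:30–17:00.
Callum → UTC: 04:00–04:45, 07:45–10:00, 11:00–11:15, 12:15–13:00.
Jun → UTC: 10:00–11:45, 13:00–16:30, 19:00–19:30.
Elena ∩ Mina: 09:15–10:00, 10:15–10:30, 10:45–11:00, 12:00–12:15, 13:30–15:00.
Elena ∩ Mina ∩ Callum: 09:15–10:00.
Elena ∩ Mina ∩ Callum ∩ Jun: (none).
Windows ≥ 60 min: (none).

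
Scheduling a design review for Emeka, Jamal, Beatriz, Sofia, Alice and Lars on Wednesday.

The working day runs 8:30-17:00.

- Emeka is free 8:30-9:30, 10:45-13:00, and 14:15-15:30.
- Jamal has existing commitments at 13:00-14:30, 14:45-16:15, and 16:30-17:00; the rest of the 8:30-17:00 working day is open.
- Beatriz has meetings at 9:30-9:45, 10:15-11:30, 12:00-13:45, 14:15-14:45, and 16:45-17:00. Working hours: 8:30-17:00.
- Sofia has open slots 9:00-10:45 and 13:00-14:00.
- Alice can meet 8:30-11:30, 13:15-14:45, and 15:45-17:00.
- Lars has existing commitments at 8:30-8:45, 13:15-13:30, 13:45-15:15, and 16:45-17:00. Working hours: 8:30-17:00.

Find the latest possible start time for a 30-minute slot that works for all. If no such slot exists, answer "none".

Jamal free within 08:30–17:00: 08:30–13:00, 14:30–14:45, 16:15–16:30.
Beatriz free within 08:30–17:00: 08:30–09:30, 09:45–10:15, 11:30–12:00, 13:45–14:15, 14:45–16:45.
Lars free within 08:30–17:00: 08:45–13:15, 13:30–13:45, 15:15–16:45.
Emeka ∩ Jamal: 08:30–09:30, 10:45–13:00, 14:30–14:45.
Emeka ∩ Jamal ∩ Beatriz: 08:30–09:30, 11:30–12:00.
Emeka ∩ Jamal ∩ Beatriz ∩ Sofia: 09:00–09:30.
Emeka ∩ Jamal ∩ Beatriz ∩ Sofia ∩ Alice: 09:00–09:30.
Emeka ∩ Jamal ∩ Beatriz ∩ Sofia ∩ Alice ∩ Lars: 09:00–09:30.
Windows ≥ 30 min: 09:00–09:30.
Latest start in the last window 09:00–09:30 is 09:30 − 30 min = 09:00.

09:00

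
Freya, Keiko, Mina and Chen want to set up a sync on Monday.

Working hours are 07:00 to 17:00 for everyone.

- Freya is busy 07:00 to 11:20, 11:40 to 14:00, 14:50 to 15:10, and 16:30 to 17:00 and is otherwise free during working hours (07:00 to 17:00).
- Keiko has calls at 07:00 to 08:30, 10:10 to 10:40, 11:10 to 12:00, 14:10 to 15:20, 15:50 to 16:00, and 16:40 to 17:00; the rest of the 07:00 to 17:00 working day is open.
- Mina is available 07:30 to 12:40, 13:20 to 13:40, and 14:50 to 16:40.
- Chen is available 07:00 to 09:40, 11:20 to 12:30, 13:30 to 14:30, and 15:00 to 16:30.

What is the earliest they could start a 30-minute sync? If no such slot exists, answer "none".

Freya free within 07:00–17:00: 11:20–11:40, 14:00–14:50, 15:10–16:30.
Keiko free within 07:00–17:00: 08:30–10:10, 10:40–11:10, 12:00–14:10, 15:20–15:50, 16:00–16:40.
Freya ∩ Keiko: 14:00–14:10, 15:20–15:50, 16:00–16:30.
Freya ∩ Keiko ∩ Mina: 15:20–15:50, 16:00–16:30.
Freya ∩ Keiko ∩ Mina ∩ Chen: 15:20–15:50, 16:00–16:30.
Windows ≥ 30 min: 15:20–15:50, 16:00–16:30.
Earliest such window starts at 15:20.

15:20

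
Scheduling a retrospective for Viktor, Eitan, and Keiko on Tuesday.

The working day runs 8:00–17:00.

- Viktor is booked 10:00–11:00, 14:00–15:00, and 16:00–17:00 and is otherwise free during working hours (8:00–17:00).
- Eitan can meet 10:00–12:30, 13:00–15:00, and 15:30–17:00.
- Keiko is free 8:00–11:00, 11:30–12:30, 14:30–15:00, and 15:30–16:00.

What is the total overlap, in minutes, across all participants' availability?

Viktor free within 08:00–17:00: 08:00–10:00, 11:00–14:00, 15:00–16:00.
Viktor ∩ Eitan: 11:00–12:30, 13:00–14:00, 15:30–16:00.
Viktor ∩ Eitan ∩ Keiko: 11:30–12:30, 15:30–16:00.
Total common minutes: 60 + 30 = 90.

90 minutes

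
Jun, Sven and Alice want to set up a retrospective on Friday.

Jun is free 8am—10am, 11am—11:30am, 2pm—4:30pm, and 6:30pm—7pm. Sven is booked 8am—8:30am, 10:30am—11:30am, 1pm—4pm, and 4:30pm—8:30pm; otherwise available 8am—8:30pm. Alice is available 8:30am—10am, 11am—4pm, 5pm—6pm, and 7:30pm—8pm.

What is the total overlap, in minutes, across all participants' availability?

90 minutes

Sven free within 08:00–20:30: 08:30–10:30, 11:30–13:00, 16:00–16:30.
Jun ∩ Sven: 08:30–10:00, 16:00–16:30.
Jun ∩ Sven ∩ Alice: 08:30–10:00.
Total common minutes: 90.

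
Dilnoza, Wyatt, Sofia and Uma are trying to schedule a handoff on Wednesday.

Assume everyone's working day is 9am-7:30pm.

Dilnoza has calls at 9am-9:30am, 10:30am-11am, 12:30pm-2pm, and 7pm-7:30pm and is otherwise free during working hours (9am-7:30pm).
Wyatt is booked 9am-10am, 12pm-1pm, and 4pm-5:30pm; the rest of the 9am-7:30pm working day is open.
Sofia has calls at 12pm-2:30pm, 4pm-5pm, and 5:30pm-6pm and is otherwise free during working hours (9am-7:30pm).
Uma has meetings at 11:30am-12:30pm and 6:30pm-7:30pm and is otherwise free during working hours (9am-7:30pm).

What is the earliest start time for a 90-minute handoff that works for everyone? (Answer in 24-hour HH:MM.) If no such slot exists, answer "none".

Dilnoza free within 09:00–19:30: 09:30–10:30, 11:00–12:30, 14:00–19:00.
Wyatt free within 09:00–19:30: 10:00–12:00, 13:00–16:00, 17:30–19:30.
Sofia free within 09:00–19:30: 09:00–12:00, 14:30–16:00, 17:00–17:30, 18:00–19:30.
Uma free within 09:00–19:30: 09:00–11:30, 12:30–18:30.
Dilnoza ∩ Wyatt: 10:00–10:30, 11:00–12:00, 14:00–16:00, 17:30–19:00.
Dilnoza ∩ Wyatt ∩ Sofia: 10:00–10:30, 11:00–12:00, 14:30–16:00, 18:00–19:00.
Dilnoza ∩ Wyatt ∩ Sofia ∩ Uma: 10:00–10:30, 11:00–11:30, 14:30–16:00, 18:00–18:30.
Windows ≥ 90 min: 14:30–16:00.
Earliest such window starts at 14:30.

14:30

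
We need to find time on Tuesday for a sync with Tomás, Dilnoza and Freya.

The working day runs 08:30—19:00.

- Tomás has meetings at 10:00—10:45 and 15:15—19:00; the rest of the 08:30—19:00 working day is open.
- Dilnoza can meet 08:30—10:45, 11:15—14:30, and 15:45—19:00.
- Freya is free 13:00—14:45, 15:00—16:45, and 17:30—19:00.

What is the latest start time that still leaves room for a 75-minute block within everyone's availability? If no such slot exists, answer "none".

Tomás free within 08:30–19:00: 08:30–10:00, 10:45–15:15.
Tomás ∩ Dilnoza: 08:30–10:00, 11:15–14:30.
Tomás ∩ Dilnoza ∩ Freya: 13:00–14:30.
Windows ≥ 75 min: 13:00–14:30.
Latest start in the last window 13:00–14:30 is 14:30 − 75 min = 13:15.

13:15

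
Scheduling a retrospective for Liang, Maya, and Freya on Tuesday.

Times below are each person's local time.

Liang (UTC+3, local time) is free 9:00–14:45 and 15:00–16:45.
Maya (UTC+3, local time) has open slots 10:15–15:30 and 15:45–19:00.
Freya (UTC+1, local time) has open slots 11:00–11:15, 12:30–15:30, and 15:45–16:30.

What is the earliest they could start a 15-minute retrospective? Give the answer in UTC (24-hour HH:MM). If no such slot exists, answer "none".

10:00

Liang → UTC: 06:00–11:45, 12:00–13:45.
Maya → UTC: 07:15–12:30, 12:45–16:00.
Freya → UTC: 10:00–10:15, 11:30–14:30, 14:45–15:30.
Liang ∩ Maya: 07:15–11:45, 12:00–12:30, 12:45–13:45.
Liang ∩ Maya ∩ Freya: 10:00–10:15, 11:30–11:45, 12:00–12:30, 12:45–13:45.
Windows ≥ 15 min: 10:00–10:15, 11:30–11:45, 12:00–12:30, 12:45–13:45.
Earliest such window starts at 10:00.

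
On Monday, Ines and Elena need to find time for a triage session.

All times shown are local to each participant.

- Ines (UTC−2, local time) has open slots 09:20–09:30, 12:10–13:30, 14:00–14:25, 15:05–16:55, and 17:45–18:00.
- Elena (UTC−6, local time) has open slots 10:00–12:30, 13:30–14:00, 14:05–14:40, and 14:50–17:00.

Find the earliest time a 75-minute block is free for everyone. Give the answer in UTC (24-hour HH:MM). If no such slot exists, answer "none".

17:05

Ines → UTC: 11:20–11:30, 14:10–15:30, 16:00–16:25, 17:05–18:55, 19:45–20:00.
Elena → UTC: 16:00–18:30, 19:30–20:00, 20:05–20:40, 20:50–23:00.
Ines ∩ Elena: 16:00–16:25, 17:05–18:30, 19:45–20:00.
Windows ≥ 75 min: 17:05–18:30.
Earliest such window starts at 17:05.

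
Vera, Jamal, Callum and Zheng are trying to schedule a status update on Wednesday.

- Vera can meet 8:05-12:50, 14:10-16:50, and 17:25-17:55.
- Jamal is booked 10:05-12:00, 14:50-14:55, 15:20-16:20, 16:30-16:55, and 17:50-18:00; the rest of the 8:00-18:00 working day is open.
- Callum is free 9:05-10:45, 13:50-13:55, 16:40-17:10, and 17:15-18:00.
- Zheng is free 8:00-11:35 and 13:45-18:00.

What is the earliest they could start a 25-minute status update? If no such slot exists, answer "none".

Jamal free within 08:00–18:00: 08:00–10:05, 12:00–14:50, 14:55–15:20, 16:20–16:30, 16:55–17:50.
Vera ∩ Jamal: 08:05–10:05, 12:00–12:50, 14:10–14:50, 14:55–15:20, 16:20–16:30, 17:25–17:50.
Vera ∩ Jamal ∩ Callum: 09:05–10:05, 17:25–17:50.
Vera ∩ Jamal ∩ Callum ∩ Zheng: 09:05–10:05, 17:25–17:50.
Windows ≥ 25 min: 09:05–10:05, 17:25–17:50.
Earliest such window starts at 09:05.

09:05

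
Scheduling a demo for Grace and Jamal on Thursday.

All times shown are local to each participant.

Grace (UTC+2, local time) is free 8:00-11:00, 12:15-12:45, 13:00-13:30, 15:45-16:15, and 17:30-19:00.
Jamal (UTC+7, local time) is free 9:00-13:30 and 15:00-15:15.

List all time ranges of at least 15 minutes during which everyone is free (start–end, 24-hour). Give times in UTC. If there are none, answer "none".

06:00–06:30, 08:00–08:15

Grace → UTC: 06:00–09:00, 10:15–10:45, 11:00–11:30, 13:45–14:15, 15:30–17:00.
Jamal → UTC: 02:00–06:30, 08:00–08:15.
Grace ∩ Jamal: 06:00–06:30, 08:00–08:15.
Windows ≥ 15 min: 06:00–06:30, 08:00–08:15.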